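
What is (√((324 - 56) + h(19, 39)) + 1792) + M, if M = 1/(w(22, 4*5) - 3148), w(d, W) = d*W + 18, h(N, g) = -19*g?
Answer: 4820479/2690 + I*√473 ≈ 1792.0 + 21.749*I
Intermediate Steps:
w(d, W) = 18 + W*d (w(d, W) = W*d + 18 = 18 + W*d)
M = -1/2690 (M = 1/((18 + (4*5)*22) - 3148) = 1/((18 + 20*22) - 3148) = 1/((18 + 440) - 3148) = 1/(458 - 3148) = 1/(-2690) = -1/2690 ≈ -0.00037175)
(√((324 - 56) + h(19, 39)) + 1792) + M = (√((324 - 56) - 19*39) + 1792) - 1/2690 = (√(268 - 741) + 1792) - 1/2690 = (√(-473) + 1792) - 1/2690 = (I*√473 + 1792) - 1/2690 = (1792 + I*√473) - 1/2690 = 4820479/2690 + I*√473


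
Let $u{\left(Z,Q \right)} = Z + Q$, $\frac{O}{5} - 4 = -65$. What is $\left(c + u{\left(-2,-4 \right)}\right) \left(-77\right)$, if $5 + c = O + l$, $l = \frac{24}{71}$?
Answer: $\frac{1725724}{71} \approx 24306.0$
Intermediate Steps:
$O = -305$ ($O = 20 + 5 \left(-65\right) = 20 - 325 = -305$)
$l = \frac{24}{71}$ ($l = 24 \cdot \frac{1}{71} = \frac{24}{71} \approx 0.33803$)
$u{\left(Z,Q \right)} = Q + Z$
$c = - \frac{21986}{71}$ ($c = -5 + \left(-305 + \frac{24}{71}\right) = -5 - \frac{21631}{71} = - \frac{21986}{71} \approx -309.66$)
$\left(c + u{\left(-2,-4 \right)}\right) \left(-77\right) = \left(- \frac{21986}{71} - 6\right) \left(-77\right) = \left(- \frac{22412}{71}\right) \left(-77\right) = \frac{1725724}{71}$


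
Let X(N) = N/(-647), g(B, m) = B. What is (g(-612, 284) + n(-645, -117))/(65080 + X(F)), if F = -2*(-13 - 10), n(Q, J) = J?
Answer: -471663/42106714 ≈ -0.011202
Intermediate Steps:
F = 46 (F = -2*(-23) = 46)
X(N) = -N/647 (X(N) = N*(-1/647) = -N/647)
(g(-612, 284) + n(-645, -117))/(65080 + X(F)) = (-612 - 117)/(65080 - 1/647*46) = -729/(65080 - 46/647) = -729/42106714/647 = -729*647/42106714 = -471663/42106714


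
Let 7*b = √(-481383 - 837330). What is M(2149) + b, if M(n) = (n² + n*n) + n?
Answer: 9238551 + I*√1318713/7 ≈ 9.2385e+6 + 164.05*I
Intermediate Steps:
M(n) = n + 2*n² (M(n) = (n² + n²) + n = 2*n² + n = n + 2*n²)
b = I*√1318713/7 (b = √(-481383 - 837330)/7 = √(-1318713)/7 = (I*√1318713)/7 = I*√1318713/7 ≈ 164.05*I)
M(2149) + b = 2149*(1 + 2*2149) + I*√1318713/7 = 2149*(1 + 4298) + I*√1318713/7 = 2149*4299 + I*√1318713/7 = 9238551 + I*√1318713/7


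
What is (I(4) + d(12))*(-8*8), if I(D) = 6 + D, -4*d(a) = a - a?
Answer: -640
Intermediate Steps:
d(a) = 0 (d(a) = -(a - a)/4 = -1/4*0 = 0)
(I(4) + d(12))*(-8*8) = ((6 + 4) + 0)*(-8*8) = (10 + 0)*(-64) = 10*(-64) = -640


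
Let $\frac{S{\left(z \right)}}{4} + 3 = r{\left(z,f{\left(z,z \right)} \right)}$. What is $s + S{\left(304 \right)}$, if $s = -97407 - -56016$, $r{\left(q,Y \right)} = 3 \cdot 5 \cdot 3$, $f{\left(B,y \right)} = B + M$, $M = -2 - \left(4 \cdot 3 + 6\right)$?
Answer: $-41223$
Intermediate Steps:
$M = -20$ ($M = -2 - \left(12 + 6\right) = -2 - 18 = -20$)
$f{\left(B,y \right)} = -20 + B$ ($f{\left(B,y \right)} = B - 20 = -20 + B$)
$r{\left(q,Y \right)} = 45$ ($r{\left(q,Y \right)} = 15 \cdot 3 = 45$)
$S{\left(z \right)} = 168$ ($S{\left(z \right)} = -12 + 4 \cdot 45 = -12 + 180 = 168$)
$s = -41391$ ($s = -97407 + 56016 = -41391$)
$s + S{\left(304 \right)} = -41391 + 168 = -41223$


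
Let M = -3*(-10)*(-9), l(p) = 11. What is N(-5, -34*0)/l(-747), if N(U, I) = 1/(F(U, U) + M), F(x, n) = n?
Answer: -1/3025 ≈ -0.00033058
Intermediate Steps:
M = -270 (M = 30*(-9) = -270)
N(U, I) = 1/(-270 + U) (N(U, I) = 1/(U - 270) = 1/(-270 + U))
N(-5, -34*0)/l(-747) = 1/(-270 - 5*11) = (1/11)/(-275) = -1/275*1/11 = -1/3025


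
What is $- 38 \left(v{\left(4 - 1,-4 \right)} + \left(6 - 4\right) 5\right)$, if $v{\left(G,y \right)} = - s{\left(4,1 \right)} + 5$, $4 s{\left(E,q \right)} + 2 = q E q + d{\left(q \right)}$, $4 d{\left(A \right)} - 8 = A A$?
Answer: $- \frac{4237}{8} \approx -529.63$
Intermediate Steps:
$d{\left(A \right)} = 2 + \frac{A^{2}}{4}$ ($d{\left(A \right)} = 2 + \frac{A A}{4} = 2 + \frac{A^{2}}{4}$)
$s{\left(E,q \right)} = \frac{q^{2}}{16} + \frac{E q^{2}}{4}$ ($s{\left(E,q \right)} = - \frac{1}{2} + \frac{q E q + \left(2 + \frac{q^{2}}{4}\right)}{4} = - \frac{1}{2} + \frac{E q q + \left(2 + \frac{q^{2}}{4}\right)}{4} = - \frac{1}{2} + \frac{E q^{2} + \left(2 + \frac{q^{2}}{4}\right)}{4} = - \frac{1}{2} + \frac{2 + \frac{q^{2}}{4} + E q^{2}}{4} = - \frac{1}{2} + \left(\frac{1}{2} + \frac{q^{2}}{16} + \frac{E q^{2}}{4}\right) = \frac{q^{2}}{16} + \frac{E q^{2}}{4}$)
$v{\left(G,y \right)} = \frac{63}{16}$ ($v{\left(G,y \right)} = - \frac{1^{2} \left(1 + 4 \cdot 4\right)}{16} + 5 = - \frac{1 \left(1 + 16\right)}{16} + 5 = - \frac{1 \cdot 17}{16} + 5 = \left(-1\right) \frac{17}{16} + 5 = - \frac{17}{16} + 5 = \frac{63}{16}$)
$- 38 \left(v{\left(4 - 1,-4 \right)} + \left(6 - 4\right) 5\right) = - 38 \left(\frac{63}{16} + \left(6 - 4\right) 5\right) = - 38 \left(\frac{63}{16} + 2 \cdot 5\right) = - 38 \left(\frac{63}{16} + 10\right) = \left(-38\right) \frac{223}{16} = - \frac{4237}{8}$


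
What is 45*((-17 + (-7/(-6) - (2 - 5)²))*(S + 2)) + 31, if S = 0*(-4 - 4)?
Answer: -2204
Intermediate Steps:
S = 0 (S = 0*(-8) = 0)
45*((-17 + (-7/(-6) - (2 - 5)²))*(S + 2)) + 31 = 45*((-17 + (-7/(-6) - (2 - 5)²))*(0 + 2)) + 31 = 45*((-17 + (-7*(-⅙) - 1*(-3)²))*2) + 31 = 45*((-17 + (7/6 - 1*9))*2) + 31 = 45*((-17 + (7/6 - 9))*2) + 31 = 45*((-17 - 47/6)*2) + 31 = 45*(-149/6*2) + 31 = 45*(-149/3) + 31 = -2235 + 31 = -2204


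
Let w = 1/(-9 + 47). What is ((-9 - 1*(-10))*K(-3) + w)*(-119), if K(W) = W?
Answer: 13447/38 ≈ 353.87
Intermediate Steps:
w = 1/38 ≈ 0.026316
((-9 - 1*(-10))*K(-3) + w)*(-119) = ((-9 - 1*(-10))*(-3) + 1/38)*(-119) = ((-9 + 10)*(-3) + 1/38)*(-119) = (1*(-3) + 1/38)*(-119) = (-3 + 1/38)*(-119) = -113/38*(-119) = 13447/38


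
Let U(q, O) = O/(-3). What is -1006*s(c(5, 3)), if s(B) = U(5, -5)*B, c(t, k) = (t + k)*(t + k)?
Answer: -321920/3 ≈ -1.0731e+5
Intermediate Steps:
U(q, O) = -O/3 (U(q, O) = O*(-1/3) = -O/3)
c(t, k) = (k + t)**2 (c(t, k) = (k + t)*(k + t) = (k + t)**2)
s(B) = 5*B/3 (s(B) = (-1/3*(-5))*B = 5*B/3)
-1006*s(c(5, 3)) = -5030*(3 + 5)**2/3 = -5030*8**2/3 = -5030*64/3 = -1006*320/3 = -321920/3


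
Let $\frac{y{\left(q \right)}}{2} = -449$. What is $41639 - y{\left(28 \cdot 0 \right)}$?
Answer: $42537$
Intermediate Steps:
$y{\left(q \right)} = -898$ ($y{\left(q \right)} = 2 \left(-449\right) = -898$)
$41639 - y{\left(28 \cdot 0 \right)} = 41639 - -898 = 41639 + 898 = 42537$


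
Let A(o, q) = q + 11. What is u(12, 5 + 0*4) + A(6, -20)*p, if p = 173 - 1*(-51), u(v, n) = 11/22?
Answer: -4031/2 ≈ -2015.5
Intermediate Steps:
A(o, q) = 11 + q
u(v, n) = ½ (u(v, n) = 11*(1/22) = ½)
p = 224 (p = 173 + 51 = 224)
u(12, 5 + 0*4) + A(6, -20)*p = ½ + (11 - 20)*224 = ½ - 9*224 = ½ - 2016 = -4031/2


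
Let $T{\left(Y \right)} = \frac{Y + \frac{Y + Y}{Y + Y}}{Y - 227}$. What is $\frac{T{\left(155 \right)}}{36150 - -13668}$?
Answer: $- \frac{13}{298908} \approx -4.3492 \cdot 10^{-5}$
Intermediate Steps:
$T{\left(Y \right)} = \frac{1 + Y}{-227 + Y}$ ($T{\left(Y \right)} = \frac{Y + \frac{2 Y}{2 Y}}{-227 + Y} = \frac{Y + 2 Y \frac{1}{2 Y}}{-227 + Y} = \frac{Y + 1}{-227 + Y} = \frac{1 + Y}{-227 + Y}$)
$\frac{T{\left(155 \right)}}{36150 - -13668} = \frac{\frac{1}{-227 + 155} \left(1 + 155\right)}{36150 - -13668} = \frac{\frac{1}{-72} \cdot 156}{36150 + 13668} = \frac{\left(- \frac{1}{72}\right) 156}{49818} = \left(- \frac{13}{6}\right) \frac{1}{49818} = - \frac{13}{298908}$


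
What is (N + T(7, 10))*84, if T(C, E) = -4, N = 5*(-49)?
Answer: -20916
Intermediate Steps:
N = -245
(N + T(7, 10))*84 = (-245 - 4)*84 = -249*84 = -20916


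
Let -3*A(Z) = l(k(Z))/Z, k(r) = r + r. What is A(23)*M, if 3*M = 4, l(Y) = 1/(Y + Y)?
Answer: -1/4761 ≈ -0.00021004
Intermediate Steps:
k(r) = 2*r
l(Y) = 1/(2*Y)
M = 4/3 (M = (⅓)*4 = 4/3 ≈ 1.3333)
A(Z) = -1/(12*Z²) (A(Z) = -1/(2*((2*Z)))/(3*Z) = -(1/(2*Z))/2/(3*Z) = -1/(4*Z)/(3*Z) = -1/(12*Z²))
A(23)*M = -1/12/23²*(4/3) = -1/12*1/529*(4/3) = -1/6348*4/3 = -1/4761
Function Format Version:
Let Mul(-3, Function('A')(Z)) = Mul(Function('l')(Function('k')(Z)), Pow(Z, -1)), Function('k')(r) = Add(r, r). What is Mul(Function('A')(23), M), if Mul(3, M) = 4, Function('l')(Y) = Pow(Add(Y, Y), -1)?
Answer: Rational(-1, 4761) ≈ -0.00021004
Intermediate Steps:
Function('k')(r) = Mul(2, r)
Function('l')(Y) = Mul(Rational(1, 2), Pow(Y, -1)) (Function('l')(Y) = Pow(Mul(2, Y), -1) = Mul(Rational(1, 2), Pow(Y, -1)))
M = Rational(4, 3) (M = Mul(Rational(1, 3), 4) = Rational(4, 3) ≈ 1.3333)
Function('A')(Z) = Mul(Rational(-1, 12), Pow(Z, -2)) (Function('A')(Z) = Mul(Rational(-1, 3), Mul(Mul(Rational(1, 2), Pow(Mul(2, Z), -1)), Pow(Z, -1))) = Mul(Rational(-1, 3), Mul(Mul(Rational(1, 2), Mul(Rational(1, 2), Pow(Z, -1))), Pow(Z, -1))) = Mul(Rational(-1, 3), Mul(Mul(Rational(1, 4), Pow(Z, -1)), Pow(Z, -1))) = Mul(Rational(-1, 3), Mul(Rational(1, 4), Pow(Z, -2))) = Mul(Rational(-1, 12), Pow(Z, -2)))
Mul(Function('A')(23), M) = Mul(Mul(Rational(-1, 12), Pow(23, -2)), Rational(4, 3)) = Mul(Mul(Rational(-1, 12), Rational(1, 529)), Rational(4, 3)) = Mul(Rational(-1, 6348), Rational(4, 3)) = Rational(-1, 4761)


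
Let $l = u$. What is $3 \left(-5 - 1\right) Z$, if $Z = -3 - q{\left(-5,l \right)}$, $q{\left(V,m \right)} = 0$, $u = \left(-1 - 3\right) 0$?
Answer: $54$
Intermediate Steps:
$u = 0$ ($u = \left(-4\right) 0 = 0$)
$l = 0$
$Z = -3$ ($Z = -3 - 0 = -3 + 0 = -3$)
$3 \left(-5 - 1\right) Z = 3 \left(-5 - 1\right) \left(-3\right) = 3 \left(-6\right) \left(-3\right) = \left(-18\right) \left(-3\right) = 54$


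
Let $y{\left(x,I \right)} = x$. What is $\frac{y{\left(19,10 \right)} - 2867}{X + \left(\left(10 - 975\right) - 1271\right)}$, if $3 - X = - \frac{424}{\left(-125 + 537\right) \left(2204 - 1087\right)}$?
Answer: $\frac{327665248}{256908777} \approx 1.2754$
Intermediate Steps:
$X = \frac{345259}{115051}$ ($X = 3 - - \frac{424}{\left(-125 + 537\right) \left(2204 - 1087\right)} = 3 - - \frac{424}{412 \cdot 1117} = 3 - - \frac{424}{460204} = 3 - \left(-424\right) \frac{1}{460204} = 3 - - \frac{106}{115051} = 3 + \frac{106}{115051} = \frac{345259}{115051} \approx 3.0009$)
$\frac{y{\left(19,10 \right)} - 2867}{X + \left(\left(10 - 975\right) - 1271\right)} = \frac{19 - 2867}{\frac{345259}{115051} + \left(\left(10 - 975\right) - 1271\right)} = - \frac{2848}{\frac{345259}{115051} + \left(\left(10 - 975\right) - 1271\right)} = - \frac{2848}{\frac{345259}{115051} - 2236} = - \frac{2848}{- \frac{256908777}{115051}} = \left(-2848\right) \left(- \frac{115051}{256908777}\right) = \frac{327665248}{256908777}$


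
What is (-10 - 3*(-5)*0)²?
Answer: 100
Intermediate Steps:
(-10 - 3*(-5)*0)² = (-10 + 15*0)² = (-10 + 0)² = (-10)² = 100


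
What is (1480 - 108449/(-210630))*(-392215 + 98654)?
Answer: -91544311473289/210630 ≈ -4.3462e+8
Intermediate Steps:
(1480 - 108449/(-210630))*(-392215 + 98654) = (1480 - 108449*(-1/210630))*(-293561) = (1480 + 108449/210630)*(-293561) = (311840849/210630)*(-293561) = -91544311473289/210630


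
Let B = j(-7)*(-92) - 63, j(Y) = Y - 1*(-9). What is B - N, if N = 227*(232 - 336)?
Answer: 23361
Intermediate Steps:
j(Y) = 9 + Y (j(Y) = Y + 9 = 9 + Y)
B = -247 (B = (9 - 7)*(-92) - 63 = 2*(-92) - 63 = -184 - 63 = -247)
N = -23608 (N = 227*(-104) = -23608)
B - N = -247 - 1*(-23608) = -247 + 23608 = 23361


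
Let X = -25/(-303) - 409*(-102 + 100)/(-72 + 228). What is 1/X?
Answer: 7878/41959 ≈ 0.18775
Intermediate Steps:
X = 41959/7878 (X = -25*(-1/303) - 409/(156/(-2)) = 25/303 - 409/(156*(-½)) = 25/303 - 409/(-78) = 25/303 - 409*(-1/78) = 25/303 + 409/78 = 41959/7878 ≈ 5.3261)
1/X = 1/(41959/7878) = 7878/41959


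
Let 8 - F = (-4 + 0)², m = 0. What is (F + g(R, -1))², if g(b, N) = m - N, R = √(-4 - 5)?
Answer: 49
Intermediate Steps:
F = -8 (F = 8 - (-4 + 0)² = 8 - 1*(-4)² = 8 - 1*16 = 8 - 16 = -8)
R = 3*I (R = √(-9) = 3*I ≈ 3.0*I)
g(b, N) = -N (g(b, N) = 0 - N = -N)
(F + g(R, -1))² = (-8 - 1*(-1))² = (-8 + 1)² = (-7)² = 49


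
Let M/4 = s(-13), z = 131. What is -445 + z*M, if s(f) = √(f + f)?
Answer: -445 + 524*I*√26 ≈ -445.0 + 2671.9*I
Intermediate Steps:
s(f) = √2*√f (s(f) = √(2*f) = √2*√f)
M = 4*I*√26 (M = 4*(√2*√(-13)) = 4*(√2*(I*√13)) = 4*(I*√26) = 4*I*√26 ≈ 20.396*I)
-445 + z*M = -445 + 131*(4*I*√26) = -445 + 524*I*√26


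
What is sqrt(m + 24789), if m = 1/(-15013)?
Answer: 2*sqrt(1396799221082)/15013 ≈ 157.45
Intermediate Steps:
m = -1/15013 ≈ -6.6609e-5
sqrt(m + 24789) = sqrt(-1/15013 + 24789) = sqrt(372157256/15013) = 2*sqrt(1396799221082)/15013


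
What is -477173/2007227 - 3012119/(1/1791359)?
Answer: -10830568308331420840/2007227 ≈ -5.3958e+12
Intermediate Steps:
-477173/2007227 - 3012119/(1/1791359) = -477173*1/2007227 - 3012119/1/1791359 = -477173/2007227 - 3012119*1791359 = -477173/2007227 - 5395786479721 = -10830568308331420840/2007227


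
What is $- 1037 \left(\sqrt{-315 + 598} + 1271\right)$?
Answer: $-1318027 - 1037 \sqrt{283} \approx -1.3355 \cdot 10^{6}$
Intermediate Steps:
$- 1037 \left(\sqrt{-315 + 598} + 1271\right) = - 1037 \left(\sqrt{283} + 1271\right) = - 1037 \left(1271 + \sqrt{283}\right) = -1318027 - 1037 \sqrt{283}$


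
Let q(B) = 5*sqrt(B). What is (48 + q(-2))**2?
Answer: 2254 + 480*I*sqrt(2) ≈ 2254.0 + 678.82*I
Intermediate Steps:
(48 + q(-2))**2 = (48 + 5*sqrt(-2))**2 = (48 + 5*(I*sqrt(2)))**2 = (48 + 5*I*sqrt(2))**2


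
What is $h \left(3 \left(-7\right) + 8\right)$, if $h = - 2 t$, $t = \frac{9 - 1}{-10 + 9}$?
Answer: $-208$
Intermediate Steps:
$t = -8$ ($t = \frac{8}{-1} = 8 \left(-1\right) = -8$)
$h = 16$ ($h = \left(-2\right) \left(-8\right) = 16$)
$h \left(3 \left(-7\right) + 8\right) = 16 \left(3 \left(-7\right) + 8\right) = 16 \left(-21 + 8\right) = 16 \left(-13\right) = -208$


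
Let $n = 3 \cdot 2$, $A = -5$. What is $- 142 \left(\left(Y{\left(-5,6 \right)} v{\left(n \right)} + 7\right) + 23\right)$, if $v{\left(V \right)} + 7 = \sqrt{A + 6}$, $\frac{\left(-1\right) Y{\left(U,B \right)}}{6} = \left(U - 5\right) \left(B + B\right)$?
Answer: $609180$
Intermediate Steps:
$Y{\left(U,B \right)} = - 12 B \left(-5 + U\right)$ ($Y{\left(U,B \right)} = - 6 \left(U - 5\right) \left(B + B\right) = - 6 \left(-5 + U\right) 2 B = - 6 \cdot 2 B \left(-5 + U\right) = - 12 B \left(-5 + U\right)$)
$n = 6$
$v{\left(V \right)} = -6$ ($v{\left(V \right)} = -7 + \sqrt{-5 + 6} = -7 + \sqrt{1} = -7 + 1 = -6$)
$- 142 \left(\left(Y{\left(-5,6 \right)} v{\left(n \right)} + 7\right) + 23\right) = - 142 \left(\left(12 \cdot 6 \left(5 - -5\right) \left(-6\right) + 7\right) + 23\right) = - 142 \left(\left(12 \cdot 6 \left(5 + 5\right) \left(-6\right) + 7\right) + 23\right) = - 142 \left(\left(12 \cdot 6 \cdot 10 \left(-6\right) + 7\right) + 23\right) = - 142 \left(\left(720 \left(-6\right) + 7\right) + 23\right) = - 142 \left(\left(-4320 + 7\right) + 23\right) = - 142 \left(-4313 + 23\right) = \left(-142\right) \left(-4290\right) = 609180$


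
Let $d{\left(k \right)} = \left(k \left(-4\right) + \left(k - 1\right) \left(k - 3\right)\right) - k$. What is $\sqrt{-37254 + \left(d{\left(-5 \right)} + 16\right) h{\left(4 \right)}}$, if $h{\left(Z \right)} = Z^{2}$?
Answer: $i \sqrt{35830} \approx 189.29 i$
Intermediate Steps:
$d{\left(k \right)} = - 5 k + \left(-1 + k\right) \left(-3 + k\right)$ ($d{\left(k \right)} = \left(- 4 k + \left(-1 + k\right) \left(-3 + k\right)\right) - k = - 5 k + \left(-1 + k\right) \left(-3 + k\right)$)
$\sqrt{-37254 + \left(d{\left(-5 \right)} + 16\right) h{\left(4 \right)}} = \sqrt{-37254 + \left(\left(3 + \left(-5\right)^{2} - -45\right) + 16\right) 4^{2}} = \sqrt{-37254 + \left(\left(3 + 25 + 45\right) + 16\right) 16} = \sqrt{-37254 + \left(73 + 16\right) 16} = \sqrt{-37254 + 89 \cdot 16} = \sqrt{-37254 + 1424} = \sqrt{-35830} = i \sqrt{35830}$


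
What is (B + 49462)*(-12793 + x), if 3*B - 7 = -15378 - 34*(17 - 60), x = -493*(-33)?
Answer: 467442052/3 ≈ 1.5581e+8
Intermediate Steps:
x = 16269
B = -13909/3 (B = 7/3 + (-15378 - 34*(17 - 60))/3 = 7/3 + (-15378 - 34*(-43))/3 = 7/3 + (-15378 - 1*(-1462))/3 = 7/3 + (-15378 + 1462)/3 = 7/3 + (⅓)*(-13916) = 7/3 - 13916/3 = -13909/3 ≈ -4636.3)
(B + 49462)*(-12793 + x) = (-13909/3 + 49462)*(-12793 + 16269) = (134477/3)*3476 = 467442052/3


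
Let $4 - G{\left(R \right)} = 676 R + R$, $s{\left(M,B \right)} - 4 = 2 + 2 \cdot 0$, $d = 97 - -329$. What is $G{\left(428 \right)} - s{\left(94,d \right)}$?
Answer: $-289758$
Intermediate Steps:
$d = 426$ ($d = 97 + 329 = 426$)
$s{\left(M,B \right)} = 6$ ($s{\left(M,B \right)} = 4 + \left(2 + 2 \cdot 0\right) = 4 + \left(2 + 0\right) = 4 + 2 = 6$)
$G{\left(R \right)} = 4 - 677 R$ ($G{\left(R \right)} = 4 - \left(676 R + R\right) = 4 - 677 R$)
$G{\left(428 \right)} - s{\left(94,d \right)} = \left(4 - 289756\right) - 6 = -289752 - 6 = -289758$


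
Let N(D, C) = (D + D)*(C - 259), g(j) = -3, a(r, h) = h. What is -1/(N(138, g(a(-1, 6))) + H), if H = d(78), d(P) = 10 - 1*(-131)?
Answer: 1/72171 ≈ 1.3856e-5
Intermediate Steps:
d(P) = 141 (d(P) = 10 + 131 = 141)
H = 141
N(D, C) = 2*D*(-259 + C) (N(D, C) = (2*D)*(-259 + C) = 2*D*(-259 + C))
-1/(N(138, g(a(-1, 6))) + H) = -1/(2*138*(-259 - 3) + 141) = -1/(2*138*(-262) + 141) = -1/(-72312 + 141) = -1/(-72171) = -1*(-1/72171) = 1/72171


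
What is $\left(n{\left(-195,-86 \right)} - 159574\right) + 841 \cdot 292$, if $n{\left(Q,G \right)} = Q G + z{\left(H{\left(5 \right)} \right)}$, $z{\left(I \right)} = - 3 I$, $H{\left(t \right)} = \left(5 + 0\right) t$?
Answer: $102693$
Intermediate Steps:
$H{\left(t \right)} = 5 t$
$n{\left(Q,G \right)} = -75 + G Q$ ($n{\left(Q,G \right)} = Q G - 3 \cdot 5 \cdot 5 = G Q - 75 = -75 + G Q$)
$\left(n{\left(-195,-86 \right)} - 159574\right) + 841 \cdot 292 = \left(\left(-75 - -16770\right) - 159574\right) + 841 \cdot 292 = \left(\left(-75 + 16770\right) - 159574\right) + 245572 = \left(16695 - 159574\right) + 245572 = -142879 + 245572 = 102693$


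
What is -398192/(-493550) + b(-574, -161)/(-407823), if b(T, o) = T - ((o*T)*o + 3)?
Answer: -1196780507889/33546840275 ≈ -35.675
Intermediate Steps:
b(T, o) = -3 + T - T*o² (b(T, o) = T - ((T*o)*o + 3) = T - (T*o² + 3) = T - (3 + T*o²) = T + (-3 - T*o²) = -3 + T - T*o²)
-398192/(-493550) + b(-574, -161)/(-407823) = -398192/(-493550) + (-3 - 574 - 1*(-574)*(-161)²)/(-407823) = -398192*(-1/493550) + (-3 - 574 - 1*(-574)*25921)*(-1/407823) = 199096/246775 + (-3 - 574 + 14878654)*(-1/407823) = 199096/246775 + 14878077*(-1/407823) = 199096/246775 - 4959359/135941 = -1196780507889/33546840275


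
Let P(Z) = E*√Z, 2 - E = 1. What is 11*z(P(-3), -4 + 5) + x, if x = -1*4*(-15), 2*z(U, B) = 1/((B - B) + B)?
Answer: 131/2 ≈ 65.500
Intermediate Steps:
E = 1 (E = 2 - 1*1 = 2 - 1 = 1)
P(Z) = √Z (P(Z) = 1*√Z = √Z)
z(U, B) = 1/(2*B) (z(U, B) = 1/(2*((B - B) + B)) = 1/(2*(0 + B)) = 1/(2*B))
x = 60 (x = -4*(-15) = 60)
11*z(P(-3), -4 + 5) + x = 11*(1/(2*(-4 + 5))) + 60 = 11*((½)/1) + 60 = 11*((½)*1) + 60 = 11*(½) + 60 = 11/2 + 60 = 131/2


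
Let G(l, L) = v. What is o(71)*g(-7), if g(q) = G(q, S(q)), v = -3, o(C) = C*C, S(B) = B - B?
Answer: -15123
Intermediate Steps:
S(B) = 0
o(C) = C²
G(l, L) = -3
g(q) = -3
o(71)*g(-7) = 71²*(-3) = 5041*(-3) = -15123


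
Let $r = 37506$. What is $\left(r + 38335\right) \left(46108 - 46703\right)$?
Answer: $-45125395$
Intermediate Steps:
$\left(r + 38335\right) \left(46108 - 46703\right) = \left(37506 + 38335\right) \left(46108 - 46703\right) = 75841 \left(-595\right) = -45125395$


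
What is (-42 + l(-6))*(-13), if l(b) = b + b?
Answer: 702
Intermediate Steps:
l(b) = 2*b
(-42 + l(-6))*(-13) = (-42 + 2*(-6))*(-13) = (-42 - 12)*(-13) = -54*(-13) = 702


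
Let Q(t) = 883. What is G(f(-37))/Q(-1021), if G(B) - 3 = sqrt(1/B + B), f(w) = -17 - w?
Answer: 3/883 + sqrt(2005)/8830 ≈ 0.0084685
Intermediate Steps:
G(B) = 3 + sqrt(B + 1/B) (G(B) = 3 + sqrt(1/B + B) = 3 + sqrt(B + 1/B))
G(f(-37))/Q(-1021) = (3 + sqrt((-17 - 1*(-37)) + 1/(-17 - 1*(-37))))/883 = (3 + sqrt((-17 + 37) + 1/(-17 + 37)))*(1/883) = (3 + sqrt(20 + 1/20))*(1/883) = (3 + sqrt(401/20))*(1/883) = (3 + sqrt(2005)/10)*(1/883) = 3/883 + sqrt(2005)/8830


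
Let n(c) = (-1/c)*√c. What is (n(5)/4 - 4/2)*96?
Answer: -192 - 24*√5/5 ≈ -202.73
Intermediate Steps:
n(c) = -1/√c
(n(5)/4 - 4/2)*96 = (-1/√5/4 - 4/2)*96 = (-√5/5*(¼) - 4*½)*96 = (-√5/5*(¼) - 2)*96 = (-√5/20 - 2)*96 = (-2 - √5/20)*96 = -192 - 24*√5/5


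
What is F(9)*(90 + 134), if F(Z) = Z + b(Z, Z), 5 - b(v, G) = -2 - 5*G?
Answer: 13664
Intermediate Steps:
b(v, G) = 7 + 5*G (b(v, G) = 5 - (-2 - 5*G) = 5 + (2 + 5*G) = 7 + 5*G)
F(Z) = 7 + 6*Z (F(Z) = Z + (7 + 5*Z) = 7 + 6*Z)
F(9)*(90 + 134) = (7 + 6*9)*(90 + 134) = (7 + 54)*224 = 61*224 = 13664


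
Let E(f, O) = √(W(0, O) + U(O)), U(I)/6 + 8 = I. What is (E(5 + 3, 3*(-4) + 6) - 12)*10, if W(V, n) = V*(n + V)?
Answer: -120 + 20*I*√21 ≈ -120.0 + 91.651*I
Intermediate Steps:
W(V, n) = V*(V + n)
U(I) = -48 + 6*I
E(f, O) = √(-48 + 6*O) (E(f, O) = √(0*(0 + O) + (-48 + 6*O)) = √(0*O + (-48 + 6*O)) = √(0 + (-48 + 6*O)) = √(-48 + 6*O))
(E(5 + 3, 3*(-4) + 6) - 12)*10 = (√(-48 + 6*(3*(-4) + 6)) - 12)*10 = (√(-48 + 6*(-12 + 6)) - 12)*10 = (√(-48 + 6*(-6)) - 12)*10 = (√(-48 - 36) - 12)*10 = (√(-84) - 12)*10 = (2*I*√21 - 12)*10 = (-12 + 2*I*√21)*10 = -120 + 20*I*√21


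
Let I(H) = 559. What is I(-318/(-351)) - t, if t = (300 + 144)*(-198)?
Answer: 88471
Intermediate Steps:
t = -87912 (t = 444*(-198) = -87912)
I(-318/(-351)) - t = 559 - 1*(-87912) = 559 + 87912 = 88471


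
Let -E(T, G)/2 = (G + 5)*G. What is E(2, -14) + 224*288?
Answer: 64260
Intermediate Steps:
E(T, G) = -2*G*(5 + G) (E(T, G) = -2*(G + 5)*G = -2*(5 + G)*G = -2*G*(5 + G))
E(2, -14) + 224*288 = -2*(-14)*(5 - 14) + 224*288 = -2*(-14)*(-9) + 64512 = -252 + 64512 = 64260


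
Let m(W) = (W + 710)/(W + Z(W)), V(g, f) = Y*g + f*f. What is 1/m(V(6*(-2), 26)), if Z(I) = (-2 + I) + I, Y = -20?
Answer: 1373/813 ≈ 1.6888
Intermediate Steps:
Z(I) = -2 + 2*I
V(g, f) = f² - 20*g (V(g, f) = -20*g + f*f = -20*g + f² = f² - 20*g)
m(W) = (710 + W)/(-2 + 3*W) (m(W) = (W + 710)/(W + (-2 + 2*W)) = (710 + W)/(-2 + 3*W))
1/m(V(6*(-2), 26)) = 1/((710 + (26² - 120*(-2)))/(-2 + 3*(26² - 120*(-2)))) = 1/((710 + (676 - 20*(-12)))/(-2 + 3*(676 - 20*(-12)))) = 1/((710 + (676 + 240))/(-2 + 3*(676 + 240))) = 1/((710 + 916)/(-2 + 3*916)) = 1/(1626/(-2 + 2748)) = 1/(1626/2746) = 1/((1/2746)*1626) = 1/(813/1373) = 1373/813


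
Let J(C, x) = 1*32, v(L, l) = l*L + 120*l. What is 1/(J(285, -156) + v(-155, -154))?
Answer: 1/5422 ≈ 0.00018443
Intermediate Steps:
v(L, l) = 120*l + L*l (v(L, l) = L*l + 120*l = 120*l + L*l)
J(C, x) = 32
1/(J(285, -156) + v(-155, -154)) = 1/(32 - 154*(120 - 155)) = 1/(32 - 154*(-35)) = 1/(32 + 5390) = 1/5422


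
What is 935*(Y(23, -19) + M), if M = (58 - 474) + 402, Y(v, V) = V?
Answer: -30855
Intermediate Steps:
M = -14 (M = -416 + 402 = -14)
935*(Y(23, -19) + M) = 935*(-19 - 14) = 935*(-33) = -30855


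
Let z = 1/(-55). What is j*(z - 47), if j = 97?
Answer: -250842/55 ≈ -4560.8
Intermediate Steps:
z = -1/55 ≈ -0.018182
j*(z - 47) = 97*(-1/55 - 47) = 97*(-2586/55) = -250842/55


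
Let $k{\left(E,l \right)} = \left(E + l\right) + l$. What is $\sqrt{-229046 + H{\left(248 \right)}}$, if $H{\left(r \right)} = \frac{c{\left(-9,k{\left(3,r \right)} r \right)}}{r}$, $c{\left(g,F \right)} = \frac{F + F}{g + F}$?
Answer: $\frac{2 i \sqrt{876806956226935}}{123743} \approx 478.59 i$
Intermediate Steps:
$k{\left(E,l \right)} = E + 2 l$
$c{\left(g,F \right)} = \frac{2 F}{F + g}$
$H{\left(r \right)} = \frac{2 \left(3 + 2 r\right)}{-9 + r \left(3 + 2 r\right)}$ ($H{\left(r \right)} = \frac{2 \left(3 + 2 r\right) r \frac{1}{\left(3 + 2 r\right) r - 9}}{r} = \frac{2 r \left(3 + 2 r\right) \frac{1}{r \left(3 + 2 r\right) - 9}}{r} = \frac{2 r \left(3 + 2 r\right) \frac{1}{-9 + r \left(3 + 2 r\right)}}{r} = \frac{2 r \frac{1}{-9 + r \left(3 + 2 r\right)} \left(3 + 2 r\right)}{r} = \frac{2 \left(3 + 2 r\right)}{-9 + r \left(3 + 2 r\right)}$)
$\sqrt{-229046 + H{\left(248 \right)}} = \sqrt{-229046 + \frac{2 \left(3 + 2 \cdot 248\right)}{-9 + 248 \left(3 + 2 \cdot 248\right)}} = \sqrt{-229046 + \frac{2 \left(3 + 496\right)}{-9 + 248 \left(3 + 496\right)}} = \sqrt{-229046 + 2 \frac{1}{-9 + 248 \cdot 499} \cdot 499} = \sqrt{-229046 + 2 \frac{1}{-9 + 123752} \cdot 499} = \sqrt{-229046 + 2 \cdot \frac{1}{123743} \cdot 499} = \sqrt{-229046 + \frac{998}{123743}} = \sqrt{- \frac{28342838180}{123743}} = \frac{2 i \sqrt{876806956226935}}{123743}$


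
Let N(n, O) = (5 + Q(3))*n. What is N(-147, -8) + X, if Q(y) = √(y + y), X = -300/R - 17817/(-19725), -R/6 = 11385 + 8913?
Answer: -48985871839/66729675 - 147*√6 ≈ -1094.2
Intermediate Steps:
R = -121788 (R = -6*(11385 + 8913) = -6*20298 = -121788)
X = 60439286/66729675 (X = -300/(-121788) - 17817/(-19725) = -300*(-1/121788) - 17817*(-1/19725) = 25/10149 + 5939/6575 = 60439286/66729675 ≈ 0.90573)
Q(y) = √2*√y (Q(y) = √(2*y) = √2*√y)
N(n, O) = n*(5 + √6) (N(n, O) = (5 + √2*√3)*n = (5 + √6)*n = n*(5 + √6))
N(-147, -8) + X = -147*(5 + √6) + 60439286/66729675 = (-735 - 147*√6) + 60439286/66729675 = -48985871839/66729675 - 147*√6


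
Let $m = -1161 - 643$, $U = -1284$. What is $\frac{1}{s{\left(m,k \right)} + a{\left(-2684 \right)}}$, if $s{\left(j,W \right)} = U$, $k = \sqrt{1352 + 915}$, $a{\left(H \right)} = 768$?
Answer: $- \frac{1}{516} \approx -0.001938$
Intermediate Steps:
$m = -1804$
$k = \sqrt{2267} \approx 47.613$
$s{\left(j,W \right)} = -1284$
$\frac{1}{s{\left(m,k \right)} + a{\left(-2684 \right)}} = \frac{1}{-1284 + 768} = \frac{1}{-516} = - \frac{1}{516}$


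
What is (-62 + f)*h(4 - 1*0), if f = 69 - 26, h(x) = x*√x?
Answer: -152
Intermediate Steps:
h(x) = x^(3/2)
f = 43
(-62 + f)*h(4 - 1*0) = (-62 + 43)*(4 - 1*0)^(3/2) = -19*(4 + 0)^(3/2) = -19*4^(3/2) = -19*8 = -152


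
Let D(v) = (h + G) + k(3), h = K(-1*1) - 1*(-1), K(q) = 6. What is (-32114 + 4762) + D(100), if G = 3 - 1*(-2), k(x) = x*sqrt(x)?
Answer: -27340 + 3*sqrt(3) ≈ -27335.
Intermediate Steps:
h = 7 (h = 6 - 1*(-1) = 6 + 1 = 7)
k(x) = x**(3/2)
G = 5 (G = 3 + 2 = 5)
D(v) = 12 + 3*sqrt(3) (D(v) = (7 + 5) + 3**(3/2) = 12 + 3*sqrt(3))
(-32114 + 4762) + D(100) = (-32114 + 4762) + (12 + 3*sqrt(3)) = -27352 + (12 + 3*sqrt(3)) = -27340 + 3*sqrt(3)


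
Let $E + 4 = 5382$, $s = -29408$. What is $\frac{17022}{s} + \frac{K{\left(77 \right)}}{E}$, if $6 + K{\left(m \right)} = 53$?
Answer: $- \frac{22540535}{39539056} \approx -0.57008$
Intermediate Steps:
$K{\left(m \right)} = 47$ ($K{\left(m \right)} = -6 + 53 = 47$)
$E = 5378$ ($E = -4 + 5382 = 5378$)
$\frac{17022}{s} + \frac{K{\left(77 \right)}}{E} = \frac{17022}{-29408} + \frac{47}{5378} = 17022 \left(- \frac{1}{29408}\right) + 47 \cdot \frac{1}{5378} = - \frac{8511}{14704} + \frac{47}{5378} = - \frac{22540535}{39539056}$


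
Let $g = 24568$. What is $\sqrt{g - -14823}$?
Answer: $\sqrt{39391} \approx 198.47$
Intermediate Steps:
$\sqrt{g - -14823} = \sqrt{24568 - -14823} = \sqrt{24568 + 14823} = \sqrt{39391}$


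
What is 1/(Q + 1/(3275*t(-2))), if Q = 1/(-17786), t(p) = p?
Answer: -29124575/6084 ≈ -4787.1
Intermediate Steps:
Q = -1/17786 ≈ -5.6224e-5
1/(Q + 1/(3275*t(-2))) = 1/(-1/17786 + 1/(3275*(-2))) = 1/(-1/17786 + 1/(-6550)) = 1/(-1/17786 - 1/6550) = 1/(-6084/29124575) = -29124575/6084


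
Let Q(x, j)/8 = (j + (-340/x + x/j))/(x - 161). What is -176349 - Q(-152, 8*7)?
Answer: -7341173445/41629 ≈ -1.7635e+5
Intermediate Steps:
Q(x, j) = 8*(j - 340/x + x/j)/(-161 + x) (Q(x, j) = 8*((j + (-340/x + x/j))/(x - 161)) = 8*((j - 340/x + x/j)/(-161 + x)) = 8*(j - 340/x + x/j)/(-161 + x))
-176349 - Q(-152, 8*7) = -176349 - 8*((-152)² - 2720*7 - 152*(8*7)²)/((8*7)*(-152)*(-161 - 152)) = -176349 - 8*(-1)*(23104 - 340*56 - 152*56²)/(56*152*(-313)) = -176349 - 8*(-1)*(-1)*(23104 - 19040 - 152*3136)/(56*152*313) = -176349 - 8*(-1)*(-1)*(23104 - 19040 - 476672)/(56*152*313) = -176349 - 8*(-1)*(-1)*(-472608)/(56*152*313) = -176349 - 1*(-59076/41629) = -176349 + 59076/41629 = -7341173445/41629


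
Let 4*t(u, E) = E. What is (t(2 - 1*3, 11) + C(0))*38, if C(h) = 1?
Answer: 285/2 ≈ 142.50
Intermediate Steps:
t(u, E) = E/4
(t(2 - 1*3, 11) + C(0))*38 = ((¼)*11 + 1)*38 = (11/4 + 1)*38 = (15/4)*38 = 285/2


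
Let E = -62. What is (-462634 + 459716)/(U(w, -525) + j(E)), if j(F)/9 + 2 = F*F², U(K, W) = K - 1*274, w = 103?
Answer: 2918/2145141 ≈ 0.0013603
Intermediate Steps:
U(K, W) = -274 + K (U(K, W) = K - 274 = -274 + K)
j(F) = -18 + 9*F³ (j(F) = -18 + 9*(F*F²) = -18 + 9*F³)
(-462634 + 459716)/(U(w, -525) + j(E)) = (-462634 + 459716)/((-274 + 103) + (-18 + 9*(-62)³)) = -2918/(-171 + (-18 + 9*(-238328))) = -2918/(-171 + (-18 - 2144952)) = -2918/(-171 - 2144970) = -2918/(-2145141) = -2918*(-1/2145141) = 2918/2145141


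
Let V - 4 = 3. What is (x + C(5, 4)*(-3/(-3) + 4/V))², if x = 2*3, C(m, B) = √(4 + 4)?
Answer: 2732/49 + 264*√2/7 ≈ 109.09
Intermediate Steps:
V = 7 (V = 4 + 3 = 7)
C(m, B) = 2*√2 (C(m, B) = √8 = 2*√2)
x = 6
(x + C(5, 4)*(-3/(-3) + 4/V))² = (6 + (2*√2)*(-3/(-3) + 4/7))² = (6 + (2*√2)*(-3*(-⅓) + 4*(⅐)))² = (6 + (2*√2)*(1 + 4/7))² = (6 + (2*√2)*(11/7))² = (6 + 22*√2/7)²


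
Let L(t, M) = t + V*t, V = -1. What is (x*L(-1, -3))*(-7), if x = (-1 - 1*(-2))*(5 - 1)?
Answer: 0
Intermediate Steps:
x = 4 (x = (-1 + 2)*4 = 1*4 = 4)
L(t, M) = 0 (L(t, M) = t - t = 0)
(x*L(-1, -3))*(-7) = (4*0)*(-7) = 0*(-7) = 0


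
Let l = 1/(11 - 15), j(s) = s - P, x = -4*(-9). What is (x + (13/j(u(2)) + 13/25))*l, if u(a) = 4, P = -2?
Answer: -5803/600 ≈ -9.6717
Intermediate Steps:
x = 36
j(s) = 2 + s (j(s) = s - 1*(-2) = s + 2 = 2 + s)
l = -¼ (l = 1/(-4) = -¼ ≈ -0.25000)
(x + (13/j(u(2)) + 13/25))*l = (36 + (13/(2 + 4) + 13/25))*(-¼) = (36 + (13/6 + 13*(1/25)))*(-¼) = (36 + (13*(⅙) + 13/25))*(-¼) = (36 + (13/6 + 13/25))*(-¼) = (36 + 403/150)*(-¼) = (5803/150)*(-¼) = -5803/600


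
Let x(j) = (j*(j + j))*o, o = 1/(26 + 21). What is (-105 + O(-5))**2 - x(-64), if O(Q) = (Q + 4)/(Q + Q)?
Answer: 50899647/4700 ≈ 10830.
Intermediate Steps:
O(Q) = (4 + Q)/(2*Q) (O(Q) = (4 + Q)/((2*Q)) = (4 + Q)*(1/(2*Q)) = (4 + Q)/(2*Q))
o = 1/47 ≈ 0.021277
x(j) = 2*j**2/47 (x(j) = (j*(j + j))*(1/47) = (j*(2*j))*(1/47) = (2*j**2)*(1/47) = 2*j**2/47)
(-105 + O(-5))**2 - x(-64) = (-105 + (1/2)*(4 - 5)/(-5))**2 - 2*(-64)**2/47 = (-105 + (1/2)*(-1/5)*(-1))**2 - 2*4096/47 = (-105 + 1/10)**2 - 1*8192/47 = (-1049/10)**2 - 8192/47 = 1100401/100 - 8192/47 = 50899647/4700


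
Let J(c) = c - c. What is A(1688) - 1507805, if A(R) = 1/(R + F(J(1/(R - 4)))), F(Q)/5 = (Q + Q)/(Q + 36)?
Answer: -2545174839/1688 ≈ -1.5078e+6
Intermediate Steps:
J(c) = 0
F(Q) = 10*Q/(36 + Q) (F(Q) = 5*((Q + Q)/(Q + 36)) = 5*((2*Q)/(36 + Q)) = 5*(2*Q/(36 + Q)) = 10*Q/(36 + Q))
A(R) = 1/R (A(R) = 1/(R + 10*0/(36 + 0)) = 1/(R + 10*0/36) = 1/(R + 10*0*(1/36)) = 1/(R + 0) = 1/R)
A(1688) - 1507805 = 1/1688 - 1507805 = -2545174839/1688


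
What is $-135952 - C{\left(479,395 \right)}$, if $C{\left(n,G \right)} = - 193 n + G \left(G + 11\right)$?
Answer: $-203875$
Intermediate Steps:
$C{\left(n,G \right)} = - 193 n + G \left(11 + G\right)$
$-135952 - C{\left(479,395 \right)} = -135952 - \left(395^{2} - 92447 + 11 \cdot 395\right) = -135952 - \left(156025 - 92447 + 4345\right) = -135952 - 67923 = -203875$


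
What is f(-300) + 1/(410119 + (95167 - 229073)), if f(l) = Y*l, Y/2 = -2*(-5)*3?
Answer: -4971833999/276213 ≈ -18000.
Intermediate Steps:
Y = 60 (Y = 2*(-2*(-5)*3) = 2*(10*3) = 2*30 = 60)
f(l) = 60*l
f(-300) + 1/(410119 + (95167 - 229073)) = 60*(-300) + 1/(410119 + (95167 - 229073)) = -18000 + 1/(410119 - 133906) = -18000 + 1/276213 = -4971833999/276213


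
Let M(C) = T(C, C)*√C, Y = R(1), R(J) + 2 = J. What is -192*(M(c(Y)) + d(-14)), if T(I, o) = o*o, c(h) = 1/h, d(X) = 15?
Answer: -2880 - 192*I ≈ -2880.0 - 192.0*I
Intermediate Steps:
R(J) = -2 + J
Y = -1 (Y = -2 + 1 = -1)
T(I, o) = o²
M(C) = C^(5/2) (M(C) = C²*√C = C^(5/2))
-192*(M(c(Y)) + d(-14)) = -192*((1/(-1))^(5/2) + 15) = -192*((-1)^(5/2) + 15) = -192*(I + 15) = -192*(15 + I) = -2880 - 192*I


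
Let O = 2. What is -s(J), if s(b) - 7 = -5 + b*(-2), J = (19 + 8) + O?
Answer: 56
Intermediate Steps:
J = 29 (J = (19 + 8) + 2 = 27 + 2 = 29)
s(b) = 2 - 2*b (s(b) = 7 + (-5 + b*(-2)) = 7 + (-5 - 2*b) = 2 - 2*b)
-s(J) = -(2 - 2*29) = -(2 - 58) = -1*(-56) = 56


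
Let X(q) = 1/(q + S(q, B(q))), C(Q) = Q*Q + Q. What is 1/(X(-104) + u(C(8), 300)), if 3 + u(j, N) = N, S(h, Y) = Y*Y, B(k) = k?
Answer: 10712/3181465 ≈ 0.0033670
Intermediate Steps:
S(h, Y) = Y²
C(Q) = Q + Q² (C(Q) = Q² + Q = Q + Q²)
X(q) = 1/(q + q²)
u(j, N) = -3 + N
1/(X(-104) + u(C(8), 300)) = 1/(1/((-104)*(1 - 104)) + (-3 + 300)) = 1/(-1/104/(-103) + 297) = 1/(-1/104*(-1/103) + 297) = 1/(1/10712 + 297) = 1/(3181465/10712) = 10712/3181465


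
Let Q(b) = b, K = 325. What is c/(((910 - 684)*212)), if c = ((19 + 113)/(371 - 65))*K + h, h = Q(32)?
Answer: 4391/1221756 ≈ 0.0035940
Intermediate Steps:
h = 32
c = 8782/51 (c = ((19 + 113)/(371 - 65))*325 + 32 = (132/306)*325 + 32 = (132*(1/306))*325 + 32 = (22/51)*325 + 32 = 7150/51 + 32 = 8782/51 ≈ 172.20)
c/(((910 - 684)*212)) = 8782/(51*(((910 - 684)*212))) = 8782/(51*((226*212))) = (8782/51)/47912 = (8782/51)*(1/47912) = 4391/1221756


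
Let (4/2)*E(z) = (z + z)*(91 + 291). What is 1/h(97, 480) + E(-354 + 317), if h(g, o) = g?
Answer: -1370997/97 ≈ -14134.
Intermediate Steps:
E(z) = 382*z (E(z) = ((z + z)*(91 + 291))/2 = ((2*z)*382)/2 = (764*z)/2 = 382*z)
1/h(97, 480) + E(-354 + 317) = 1/97 + 382*(-354 + 317) = 1/97 + 382*(-37) = 1/97 - 14134 = -1370997/97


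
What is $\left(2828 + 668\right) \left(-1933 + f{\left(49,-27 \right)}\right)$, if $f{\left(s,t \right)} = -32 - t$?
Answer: $-6775248$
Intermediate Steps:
$\left(2828 + 668\right) \left(-1933 + f{\left(49,-27 \right)}\right) = \left(2828 + 668\right) \left(-1933 - 5\right) = 3496 \left(-1933 + \left(-32 + 27\right)\right) = 3496 \left(-1933 - 5\right) = 3496 \left(-1938\right) = -6775248$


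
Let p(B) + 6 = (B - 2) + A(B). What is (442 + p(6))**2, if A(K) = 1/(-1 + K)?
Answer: 4844401/25 ≈ 1.9378e+5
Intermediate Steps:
p(B) = -8 + B + 1/(-1 + B) (p(B) = -6 + ((B - 2) + 1/(-1 + B)) = -6 + ((-2 + B) + 1/(-1 + B)) = -6 + (-2 + B + 1/(-1 + B)) = -8 + B + 1/(-1 + B))
(442 + p(6))**2 = (442 + (1 + (-1 + 6)*(-8 + 6))/(-1 + 6))**2 = (442 + (1 + 5*(-2))/5)**2 = (442 + (1 - 10)/5)**2 = (442 + (1/5)*(-9))**2 = (442 - 9/5)**2 = (2201/5)**2 = 4844401/25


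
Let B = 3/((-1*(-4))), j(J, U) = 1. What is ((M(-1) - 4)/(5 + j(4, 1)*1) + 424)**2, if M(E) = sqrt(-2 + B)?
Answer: (5080 + I*sqrt(5))**2/144 ≈ 1.7921e+5 + 157.77*I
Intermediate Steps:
B = 3/4 ≈ 0.75000
M(E) = I*sqrt(5)/2 (M(E) = sqrt(-2 + 3/4) = sqrt(-5/4) = I*sqrt(5)/2)
((M(-1) - 4)/(5 + j(4, 1)*1) + 424)**2 = ((I*sqrt(5)/2 - 4)/(5 + 1*1) + 424)**2 = ((-4 + I*sqrt(5)/2)/(5 + 1) + 424)**2 = ((-4 + I*sqrt(5)/2)/6 + 424)**2 = ((-2/3 + I*sqrt(5)/12) + 424)**2 = (1270/3 + I*sqrt(5)/12)**2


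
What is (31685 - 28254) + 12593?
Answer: 16024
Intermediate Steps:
(31685 - 28254) + 12593 = 3431 + 12593 = 16024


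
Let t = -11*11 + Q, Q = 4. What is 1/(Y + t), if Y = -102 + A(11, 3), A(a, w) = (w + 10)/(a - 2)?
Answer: -9/1958 ≈ -0.0045965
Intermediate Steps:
A(a, w) = (10 + w)/(-2 + a)
t = -117 (t = -11*11 + 4 = -121 + 4 = -117)
Y = -905/9 (Y = -102 + (10 + 3)/(-2 + 11) = -102 + 13/9 = -905/9 ≈ -100.56)
1/(Y + t) = 1/(-905/9 - 117) = 1/(-1958/9) = -9/1958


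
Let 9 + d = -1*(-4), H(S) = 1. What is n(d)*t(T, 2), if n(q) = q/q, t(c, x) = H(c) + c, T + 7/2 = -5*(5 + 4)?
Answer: -95/2 ≈ -47.500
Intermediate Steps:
T = -97/2 (T = -7/2 - 5*(5 + 4) = -7/2 - 5*9 = -7/2 - 45 = -97/2 ≈ -48.500)
d = -5 (d = -9 - 1*(-4) = -9 + 4 = -5)
t(c, x) = 1 + c
n(q) = 1
n(d)*t(T, 2) = 1*(1 - 97/2) = 1*(-95/2) = -95/2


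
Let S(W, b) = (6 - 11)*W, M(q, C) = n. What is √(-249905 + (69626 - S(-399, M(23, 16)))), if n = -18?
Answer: I*√182274 ≈ 426.94*I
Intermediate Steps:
M(q, C) = -18
S(W, b) = -5*W
√(-249905 + (69626 - S(-399, M(23, 16)))) = √(-249905 + (69626 - (-5)*(-399))) = √(-249905 + (69626 - 1*1995)) = √(-249905 + (69626 - 1995)) = √(-249905 + 67631) = √(-182274) = I*√182274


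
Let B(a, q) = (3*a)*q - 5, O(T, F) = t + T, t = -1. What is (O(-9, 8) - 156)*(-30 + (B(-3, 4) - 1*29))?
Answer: 16600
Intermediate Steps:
O(T, F) = -1 + T
B(a, q) = -5 + 3*a*q (B(a, q) = 3*a*q - 5 = -5 + 3*a*q)
(O(-9, 8) - 156)*(-30 + (B(-3, 4) - 1*29)) = ((-1 - 9) - 156)*(-30 + ((-5 + 3*(-3)*4) - 1*29)) = (-10 - 156)*(-30 + ((-5 - 36) - 29)) = -166*(-30 + (-41 - 29)) = -166*(-30 - 70) = -166*(-100) = 16600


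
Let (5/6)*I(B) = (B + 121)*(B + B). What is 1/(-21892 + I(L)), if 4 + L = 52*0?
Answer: -5/115076 ≈ -4.3450e-5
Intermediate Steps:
L = -4 (L = -4 + 52*0 = -4 + 0 = -4)
I(B) = 12*B*(121 + B)/5 (I(B) = 6*((B + 121)*(B + B))/5 = 6*((121 + B)*(2*B))/5 = 6*(2*B*(121 + B))/5 = 12*B*(121 + B)/5)
1/(-21892 + I(L)) = 1/(-21892 + (12/5)*(-4)*(121 - 4)) = 1/(-21892 + (12/5)*(-4)*117) = 1/(-21892 - 5616/5) = 1/(-115076/5) = -5/115076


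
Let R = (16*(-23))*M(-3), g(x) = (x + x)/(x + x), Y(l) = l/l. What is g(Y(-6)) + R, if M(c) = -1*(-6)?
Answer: -2207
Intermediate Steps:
M(c) = 6
Y(l) = 1
g(x) = 1 (g(x) = (2*x)/((2*x)) = (2*x)*(1/(2*x)) = 1)
R = -2208 (R = (16*(-23))*6 = -368*6 = -2208)
g(Y(-6)) + R = 1 - 2208 = -2207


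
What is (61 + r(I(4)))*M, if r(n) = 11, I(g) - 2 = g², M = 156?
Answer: 11232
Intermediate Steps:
I(g) = 2 + g²
(61 + r(I(4)))*M = (61 + 11)*156 = 72*156 = 11232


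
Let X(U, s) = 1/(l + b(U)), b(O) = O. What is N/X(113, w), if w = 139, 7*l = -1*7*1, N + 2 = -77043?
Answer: -8629040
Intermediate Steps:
N = -77045 (N = -2 - 77043 = -77045)
l = -1 (l = (-1*7*1)/7 = (-7*1)/7 = (1/7)*(-7) = -1)
X(U, s) = 1/(-1 + U)
N/X(113, w) = -77045/(1/(-1 + 113)) = -77045/(1/112) = -77045/1/112 = -77045*112 = -8629040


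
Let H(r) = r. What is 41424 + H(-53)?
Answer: 41371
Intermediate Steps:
41424 + H(-53) = 41424 - 53 = 41371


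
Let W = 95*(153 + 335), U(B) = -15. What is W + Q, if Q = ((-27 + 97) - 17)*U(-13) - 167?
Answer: 45398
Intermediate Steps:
W = 46360 (W = 95*488 = 46360)
Q = -962 (Q = ((-27 + 97) - 17)*(-15) - 167 = (70 - 17)*(-15) - 167 = 53*(-15) - 167 = -795 - 167 = -962)
W + Q = 46360 - 962 = 45398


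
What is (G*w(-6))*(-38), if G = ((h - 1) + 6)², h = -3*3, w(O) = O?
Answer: 3648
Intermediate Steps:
h = -9
G = 16 (G = ((-9 - 1) + 6)² = (-10 + 6)² = (-4)² = 16)
(G*w(-6))*(-38) = (16*(-6))*(-38) = -96*(-38) = 3648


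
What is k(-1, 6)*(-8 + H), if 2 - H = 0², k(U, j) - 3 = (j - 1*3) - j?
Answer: 0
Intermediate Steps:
k(U, j) = 0 (k(U, j) = 3 + ((j - 1*3) - j) = 3 + ((j - 3) - j) = 3 + ((-3 + j) - j) = 3 - 3 = 0)
H = 2 (H = 2 - 1*0² = 2 - 1*0 = 2 + 0 = 2)
k(-1, 6)*(-8 + H) = 0*(-8 + 2) = 0*(-6) = 0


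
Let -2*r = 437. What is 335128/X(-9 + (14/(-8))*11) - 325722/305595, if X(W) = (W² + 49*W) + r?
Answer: -109520581954/262302375 ≈ -417.54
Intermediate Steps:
r = -437/2 (r = -½*437 = -437/2 ≈ -218.50)
X(W) = -437/2 + W² + 49*W (X(W) = (W² + 49*W) - 437/2 = -437/2 + W² + 49*W)
335128/X(-9 + (14/(-8))*11) - 325722/305595 = 335128/(-437/2 + (-9 + (14/(-8))*11)² + 49*(-9 + (14/(-8))*11)) - 325722/305595 = 335128/(-437/2 + (-9 + (14*(-⅛))*11)² + 49*(-9 + (14*(-⅛))*11)) - 325722*1/305595 = 335128/(-437/2 + (-9 - 7/4*11)² + 49*(-9 - 7/4*11)) - 108574/101865 = 335128/(-437/2 + (-9 - 77/4)² + 49*(-9 - 77/4)) - 108574/101865 = 335128/(-437/2 + (-113/4)² + 49*(-113/4)) - 108574/101865 = 335128/(-437/2 + 12769/16 - 5537/4) - 108574/101865 = 335128/(-12875/16) - 108574/101865 = 335128*(-16/12875) - 108574/101865 = -5362048/12875 - 108574/101865 = -109520581954/262302375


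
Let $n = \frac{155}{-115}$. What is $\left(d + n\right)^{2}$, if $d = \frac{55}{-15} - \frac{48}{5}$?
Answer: $\frac{25421764}{119025} \approx 213.58$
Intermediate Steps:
$n = - \frac{31}{23}$ ($n = 155 \left(- \frac{1}{115}\right) = - \frac{31}{23} \approx -1.3478$)
$d = - \frac{199}{15}$ ($d = 55 \left(- \frac{1}{15}\right) - \frac{48}{5} = - \frac{11}{3} - \frac{48}{5} = - \frac{199}{15} \approx -13.267$)
$\left(d + n\right)^{2} = \left(- \frac{199}{15} - \frac{31}{23}\right)^{2} = \left(- \frac{5042}{345}\right)^{2} = \frac{25421764}{119025}$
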